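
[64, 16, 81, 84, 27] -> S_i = Random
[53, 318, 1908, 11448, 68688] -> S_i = 53*6^i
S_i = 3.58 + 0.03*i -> [3.58, 3.61, 3.64, 3.67, 3.7]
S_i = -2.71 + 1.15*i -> [-2.71, -1.56, -0.41, 0.74, 1.89]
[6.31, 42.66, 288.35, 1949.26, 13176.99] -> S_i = 6.31*6.76^i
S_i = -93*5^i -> [-93, -465, -2325, -11625, -58125]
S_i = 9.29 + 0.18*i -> [9.29, 9.47, 9.65, 9.83, 10.01]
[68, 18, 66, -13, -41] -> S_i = Random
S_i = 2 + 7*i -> [2, 9, 16, 23, 30]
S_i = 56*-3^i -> [56, -168, 504, -1512, 4536]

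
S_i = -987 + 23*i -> [-987, -964, -941, -918, -895]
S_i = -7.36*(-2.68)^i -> [-7.36, 19.72, -52.86, 141.67, -379.68]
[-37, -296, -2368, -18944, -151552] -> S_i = -37*8^i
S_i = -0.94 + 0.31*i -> [-0.94, -0.63, -0.32, -0.01, 0.3]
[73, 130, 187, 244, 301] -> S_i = 73 + 57*i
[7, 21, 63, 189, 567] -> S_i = 7*3^i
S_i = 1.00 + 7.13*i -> [1.0, 8.13, 15.26, 22.39, 29.52]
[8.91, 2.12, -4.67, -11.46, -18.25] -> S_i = 8.91 + -6.79*i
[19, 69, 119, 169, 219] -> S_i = 19 + 50*i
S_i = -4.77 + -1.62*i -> [-4.77, -6.39, -8.01, -9.63, -11.25]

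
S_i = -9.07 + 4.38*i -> [-9.07, -4.69, -0.31, 4.07, 8.45]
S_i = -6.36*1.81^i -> [-6.36, -11.51, -20.84, -37.71, -68.26]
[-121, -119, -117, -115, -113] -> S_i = -121 + 2*i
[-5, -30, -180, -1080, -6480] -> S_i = -5*6^i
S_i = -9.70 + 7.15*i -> [-9.7, -2.55, 4.6, 11.75, 18.9]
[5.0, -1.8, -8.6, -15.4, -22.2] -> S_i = 5.00 + -6.80*i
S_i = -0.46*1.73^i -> [-0.46, -0.8, -1.38, -2.38, -4.12]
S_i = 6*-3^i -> [6, -18, 54, -162, 486]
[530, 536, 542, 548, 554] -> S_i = 530 + 6*i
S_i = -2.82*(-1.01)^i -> [-2.82, 2.85, -2.88, 2.91, -2.93]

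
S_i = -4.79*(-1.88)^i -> [-4.79, 9.01, -16.93, 31.83, -59.84]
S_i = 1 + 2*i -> [1, 3, 5, 7, 9]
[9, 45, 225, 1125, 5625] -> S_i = 9*5^i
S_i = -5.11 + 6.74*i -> [-5.11, 1.63, 8.37, 15.11, 21.85]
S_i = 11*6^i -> [11, 66, 396, 2376, 14256]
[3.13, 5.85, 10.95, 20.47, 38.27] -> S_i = 3.13*1.87^i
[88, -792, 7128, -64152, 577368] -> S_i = 88*-9^i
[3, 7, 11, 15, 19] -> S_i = 3 + 4*i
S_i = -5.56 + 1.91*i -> [-5.56, -3.65, -1.74, 0.17, 2.08]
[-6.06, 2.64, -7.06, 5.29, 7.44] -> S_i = Random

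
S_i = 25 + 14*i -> [25, 39, 53, 67, 81]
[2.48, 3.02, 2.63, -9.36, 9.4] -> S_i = Random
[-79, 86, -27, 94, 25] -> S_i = Random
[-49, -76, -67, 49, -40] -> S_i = Random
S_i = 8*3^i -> [8, 24, 72, 216, 648]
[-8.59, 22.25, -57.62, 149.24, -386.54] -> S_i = -8.59*(-2.59)^i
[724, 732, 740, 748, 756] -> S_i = 724 + 8*i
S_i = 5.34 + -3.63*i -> [5.34, 1.71, -1.92, -5.55, -9.18]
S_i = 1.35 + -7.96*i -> [1.35, -6.61, -14.57, -22.53, -30.49]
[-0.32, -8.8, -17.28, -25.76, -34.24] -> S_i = -0.32 + -8.48*i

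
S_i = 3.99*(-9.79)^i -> [3.99, -39.06, 382.42, -3743.87, 36652.51]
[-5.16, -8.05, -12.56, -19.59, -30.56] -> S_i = -5.16*1.56^i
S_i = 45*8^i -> [45, 360, 2880, 23040, 184320]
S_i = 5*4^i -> [5, 20, 80, 320, 1280]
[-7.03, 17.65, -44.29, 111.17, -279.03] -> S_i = -7.03*(-2.51)^i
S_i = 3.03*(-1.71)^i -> [3.03, -5.18, 8.86, -15.15, 25.91]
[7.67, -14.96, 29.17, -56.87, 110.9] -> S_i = 7.67*(-1.95)^i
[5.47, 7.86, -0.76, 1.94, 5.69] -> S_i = Random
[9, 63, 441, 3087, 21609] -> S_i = 9*7^i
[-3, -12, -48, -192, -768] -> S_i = -3*4^i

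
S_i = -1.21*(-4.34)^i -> [-1.21, 5.25, -22.79, 98.91, -429.28]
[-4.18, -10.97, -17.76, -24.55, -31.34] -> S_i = -4.18 + -6.79*i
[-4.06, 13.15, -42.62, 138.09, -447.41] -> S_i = -4.06*(-3.24)^i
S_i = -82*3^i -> [-82, -246, -738, -2214, -6642]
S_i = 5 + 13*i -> [5, 18, 31, 44, 57]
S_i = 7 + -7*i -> [7, 0, -7, -14, -21]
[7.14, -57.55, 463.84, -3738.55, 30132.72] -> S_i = 7.14*(-8.06)^i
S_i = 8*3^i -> [8, 24, 72, 216, 648]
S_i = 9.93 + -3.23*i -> [9.93, 6.7, 3.47, 0.24, -2.99]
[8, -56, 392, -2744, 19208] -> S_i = 8*-7^i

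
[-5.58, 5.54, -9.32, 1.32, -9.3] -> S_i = Random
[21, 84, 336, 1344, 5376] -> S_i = 21*4^i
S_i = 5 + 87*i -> [5, 92, 179, 266, 353]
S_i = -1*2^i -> [-1, -2, -4, -8, -16]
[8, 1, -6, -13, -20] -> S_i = 8 + -7*i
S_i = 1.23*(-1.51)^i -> [1.23, -1.86, 2.8, -4.23, 6.39]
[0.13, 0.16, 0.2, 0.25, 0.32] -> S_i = 0.13*1.25^i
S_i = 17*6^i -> [17, 102, 612, 3672, 22032]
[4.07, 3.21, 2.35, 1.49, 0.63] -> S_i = 4.07 + -0.86*i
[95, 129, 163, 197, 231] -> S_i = 95 + 34*i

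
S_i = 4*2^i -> [4, 8, 16, 32, 64]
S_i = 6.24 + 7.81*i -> [6.24, 14.05, 21.86, 29.67, 37.48]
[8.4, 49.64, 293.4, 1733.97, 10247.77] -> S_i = 8.40*5.91^i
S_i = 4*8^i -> [4, 32, 256, 2048, 16384]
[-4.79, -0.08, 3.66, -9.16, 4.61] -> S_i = Random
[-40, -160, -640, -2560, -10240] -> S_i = -40*4^i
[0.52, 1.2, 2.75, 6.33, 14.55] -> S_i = 0.52*2.30^i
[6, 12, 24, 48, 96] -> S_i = 6*2^i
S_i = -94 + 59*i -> [-94, -35, 24, 83, 142]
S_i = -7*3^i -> [-7, -21, -63, -189, -567]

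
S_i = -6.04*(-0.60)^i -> [-6.04, 3.62, -2.17, 1.3, -0.78]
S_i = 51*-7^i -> [51, -357, 2499, -17493, 122451]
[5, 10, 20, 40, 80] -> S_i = 5*2^i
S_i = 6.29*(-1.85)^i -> [6.29, -11.64, 21.53, -39.83, 73.68]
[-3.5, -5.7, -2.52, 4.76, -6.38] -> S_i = Random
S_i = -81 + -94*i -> [-81, -175, -269, -363, -457]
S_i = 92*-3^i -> [92, -276, 828, -2484, 7452]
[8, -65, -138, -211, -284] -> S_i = 8 + -73*i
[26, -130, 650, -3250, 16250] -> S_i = 26*-5^i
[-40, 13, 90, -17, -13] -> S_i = Random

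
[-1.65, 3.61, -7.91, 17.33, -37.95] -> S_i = -1.65*(-2.19)^i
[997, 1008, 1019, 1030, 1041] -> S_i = 997 + 11*i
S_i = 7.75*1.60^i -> [7.75, 12.4, 19.84, 31.74, 50.79]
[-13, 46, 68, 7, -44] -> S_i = Random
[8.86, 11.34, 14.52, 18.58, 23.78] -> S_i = 8.86*1.28^i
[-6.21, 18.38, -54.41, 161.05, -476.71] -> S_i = -6.21*(-2.96)^i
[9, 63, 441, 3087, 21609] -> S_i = 9*7^i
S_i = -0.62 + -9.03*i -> [-0.62, -9.65, -18.68, -27.71, -36.74]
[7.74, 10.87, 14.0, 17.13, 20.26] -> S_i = 7.74 + 3.13*i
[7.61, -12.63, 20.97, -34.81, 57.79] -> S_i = 7.61*(-1.66)^i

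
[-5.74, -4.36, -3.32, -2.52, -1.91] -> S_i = -5.74*0.76^i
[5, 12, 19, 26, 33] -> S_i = 5 + 7*i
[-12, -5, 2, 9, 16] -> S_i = -12 + 7*i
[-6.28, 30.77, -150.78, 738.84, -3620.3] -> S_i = -6.28*(-4.90)^i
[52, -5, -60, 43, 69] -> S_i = Random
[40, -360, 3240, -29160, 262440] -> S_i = 40*-9^i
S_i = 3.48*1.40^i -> [3.48, 4.87, 6.82, 9.55, 13.37]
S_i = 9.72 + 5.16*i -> [9.72, 14.88, 20.04, 25.2, 30.36]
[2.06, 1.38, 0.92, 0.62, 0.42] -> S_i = 2.06*0.67^i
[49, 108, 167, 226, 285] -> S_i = 49 + 59*i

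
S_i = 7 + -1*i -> [7, 6, 5, 4, 3]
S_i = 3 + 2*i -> [3, 5, 7, 9, 11]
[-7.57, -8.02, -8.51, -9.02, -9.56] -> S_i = -7.57*1.06^i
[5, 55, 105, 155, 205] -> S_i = 5 + 50*i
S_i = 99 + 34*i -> [99, 133, 167, 201, 235]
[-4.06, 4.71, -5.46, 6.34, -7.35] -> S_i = -4.06*(-1.16)^i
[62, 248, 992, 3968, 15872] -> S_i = 62*4^i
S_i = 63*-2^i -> [63, -126, 252, -504, 1008]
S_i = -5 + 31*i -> [-5, 26, 57, 88, 119]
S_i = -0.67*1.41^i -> [-0.67, -0.94, -1.33, -1.88, -2.65]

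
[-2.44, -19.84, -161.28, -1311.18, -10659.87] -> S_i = -2.44*8.13^i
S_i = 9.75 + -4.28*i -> [9.75, 5.47, 1.19, -3.09, -7.37]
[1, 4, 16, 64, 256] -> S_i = 1*4^i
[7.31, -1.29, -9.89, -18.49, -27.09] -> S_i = 7.31 + -8.60*i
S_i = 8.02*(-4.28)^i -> [8.02, -34.33, 146.91, -628.79, 2691.22]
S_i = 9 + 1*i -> [9, 10, 11, 12, 13]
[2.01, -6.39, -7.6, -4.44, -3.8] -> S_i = Random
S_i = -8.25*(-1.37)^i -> [-8.25, 11.3, -15.48, 21.21, -29.06]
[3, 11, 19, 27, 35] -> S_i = 3 + 8*i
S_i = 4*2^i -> [4, 8, 16, 32, 64]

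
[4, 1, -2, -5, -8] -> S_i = 4 + -3*i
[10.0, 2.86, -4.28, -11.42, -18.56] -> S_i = 10.00 + -7.14*i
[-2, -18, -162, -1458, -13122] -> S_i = -2*9^i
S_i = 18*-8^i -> [18, -144, 1152, -9216, 73728]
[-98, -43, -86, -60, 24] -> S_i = Random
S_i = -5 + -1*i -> [-5, -6, -7, -8, -9]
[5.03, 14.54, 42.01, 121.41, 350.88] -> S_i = 5.03*2.89^i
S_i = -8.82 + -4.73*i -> [-8.82, -13.55, -18.28, -23.01, -27.74]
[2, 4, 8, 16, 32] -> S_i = 2*2^i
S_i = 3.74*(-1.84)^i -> [3.74, -6.88, 12.66, -23.3, 42.87]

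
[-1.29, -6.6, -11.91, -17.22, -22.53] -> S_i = -1.29 + -5.31*i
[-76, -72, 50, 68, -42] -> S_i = Random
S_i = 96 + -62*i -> [96, 34, -28, -90, -152]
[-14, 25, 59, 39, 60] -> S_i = Random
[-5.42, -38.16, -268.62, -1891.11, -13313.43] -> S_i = -5.42*7.04^i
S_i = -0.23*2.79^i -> [-0.23, -0.64, -1.79, -5.0, -13.94]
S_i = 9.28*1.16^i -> [9.28, 10.76, 12.49, 14.49, 16.8]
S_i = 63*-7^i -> [63, -441, 3087, -21609, 151263]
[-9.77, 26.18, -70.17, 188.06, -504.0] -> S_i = -9.77*(-2.68)^i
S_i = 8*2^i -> [8, 16, 32, 64, 128]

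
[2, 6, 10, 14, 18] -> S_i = 2 + 4*i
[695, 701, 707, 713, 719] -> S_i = 695 + 6*i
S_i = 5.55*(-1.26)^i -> [5.55, -6.99, 8.81, -11.1, 13.99]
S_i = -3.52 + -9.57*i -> [-3.52, -13.09, -22.66, -32.23, -41.8]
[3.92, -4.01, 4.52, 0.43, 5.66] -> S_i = Random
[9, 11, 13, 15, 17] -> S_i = 9 + 2*i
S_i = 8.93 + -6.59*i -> [8.93, 2.34, -4.25, -10.84, -17.43]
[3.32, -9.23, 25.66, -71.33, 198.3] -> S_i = 3.32*(-2.78)^i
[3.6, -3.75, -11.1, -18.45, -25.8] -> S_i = 3.60 + -7.35*i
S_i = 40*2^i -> [40, 80, 160, 320, 640]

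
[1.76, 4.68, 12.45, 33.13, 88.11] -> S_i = 1.76*2.66^i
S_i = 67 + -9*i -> [67, 58, 49, 40, 31]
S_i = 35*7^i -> [35, 245, 1715, 12005, 84035]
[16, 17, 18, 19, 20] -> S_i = 16 + 1*i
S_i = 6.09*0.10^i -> [6.09, 0.61, 0.06, 0.01, 0.0]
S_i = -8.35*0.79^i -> [-8.35, -6.6, -5.21, -4.12, -3.25]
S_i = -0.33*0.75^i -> [-0.33, -0.25, -0.19, -0.14, -0.1]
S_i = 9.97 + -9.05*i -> [9.97, 0.92, -8.13, -17.18, -26.23]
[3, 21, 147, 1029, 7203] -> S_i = 3*7^i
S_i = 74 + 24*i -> [74, 98, 122, 146, 170]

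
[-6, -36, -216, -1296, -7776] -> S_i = -6*6^i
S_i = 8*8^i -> [8, 64, 512, 4096, 32768]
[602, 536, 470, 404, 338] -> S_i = 602 + -66*i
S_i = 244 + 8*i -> [244, 252, 260, 268, 276]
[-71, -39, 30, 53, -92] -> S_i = Random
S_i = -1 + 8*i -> [-1, 7, 15, 23, 31]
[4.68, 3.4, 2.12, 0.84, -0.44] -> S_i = 4.68 + -1.28*i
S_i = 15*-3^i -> [15, -45, 135, -405, 1215]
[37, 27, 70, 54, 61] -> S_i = Random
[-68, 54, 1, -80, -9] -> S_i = Random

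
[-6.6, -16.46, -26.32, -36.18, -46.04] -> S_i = -6.60 + -9.86*i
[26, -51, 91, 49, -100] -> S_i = Random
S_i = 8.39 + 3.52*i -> [8.39, 11.91, 15.43, 18.95, 22.47]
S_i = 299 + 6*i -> [299, 305, 311, 317, 323]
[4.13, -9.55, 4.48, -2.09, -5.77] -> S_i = Random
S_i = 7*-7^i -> [7, -49, 343, -2401, 16807]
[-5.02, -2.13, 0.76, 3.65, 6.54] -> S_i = -5.02 + 2.89*i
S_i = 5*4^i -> [5, 20, 80, 320, 1280]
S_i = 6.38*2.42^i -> [6.38, 15.44, 37.36, 90.42, 218.82]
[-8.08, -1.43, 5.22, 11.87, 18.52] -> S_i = -8.08 + 6.65*i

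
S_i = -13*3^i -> [-13, -39, -117, -351, -1053]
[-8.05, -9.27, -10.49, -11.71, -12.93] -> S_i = -8.05 + -1.22*i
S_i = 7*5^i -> [7, 35, 175, 875, 4375]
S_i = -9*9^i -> [-9, -81, -729, -6561, -59049]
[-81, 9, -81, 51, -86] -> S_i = Random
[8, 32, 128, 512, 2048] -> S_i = 8*4^i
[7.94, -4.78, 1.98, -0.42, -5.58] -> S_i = Random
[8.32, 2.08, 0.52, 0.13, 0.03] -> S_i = 8.32*0.25^i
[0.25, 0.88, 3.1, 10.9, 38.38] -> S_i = 0.25*3.52^i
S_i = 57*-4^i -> [57, -228, 912, -3648, 14592]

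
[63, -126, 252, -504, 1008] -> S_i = 63*-2^i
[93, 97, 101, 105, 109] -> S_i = 93 + 4*i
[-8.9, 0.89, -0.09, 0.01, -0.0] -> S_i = -8.90*(-0.10)^i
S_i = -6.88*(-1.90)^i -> [-6.88, 13.07, -24.84, 47.19, -89.66]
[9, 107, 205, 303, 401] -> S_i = 9 + 98*i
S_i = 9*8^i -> [9, 72, 576, 4608, 36864]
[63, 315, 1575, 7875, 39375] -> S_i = 63*5^i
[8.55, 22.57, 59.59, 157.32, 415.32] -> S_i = 8.55*2.64^i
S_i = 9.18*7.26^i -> [9.18, 66.65, 483.86, 3512.79, 25502.88]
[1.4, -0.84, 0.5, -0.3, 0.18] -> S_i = 1.40*(-0.60)^i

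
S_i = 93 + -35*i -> [93, 58, 23, -12, -47]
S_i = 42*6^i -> [42, 252, 1512, 9072, 54432]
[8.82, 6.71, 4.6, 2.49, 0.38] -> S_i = 8.82 + -2.11*i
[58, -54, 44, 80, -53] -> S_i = Random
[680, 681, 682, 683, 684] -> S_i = 680 + 1*i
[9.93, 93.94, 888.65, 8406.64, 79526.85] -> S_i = 9.93*9.46^i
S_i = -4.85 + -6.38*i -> [-4.85, -11.23, -17.61, -23.99, -30.37]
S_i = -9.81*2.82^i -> [-9.81, -27.66, -78.01, -220.0, -620.39]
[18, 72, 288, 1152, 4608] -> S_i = 18*4^i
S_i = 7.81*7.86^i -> [7.81, 61.39, 482.5, 3792.44, 29808.58]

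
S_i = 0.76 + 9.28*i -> [0.76, 10.04, 19.32, 28.6, 37.88]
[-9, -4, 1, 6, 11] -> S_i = -9 + 5*i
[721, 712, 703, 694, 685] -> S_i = 721 + -9*i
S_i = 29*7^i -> [29, 203, 1421, 9947, 69629]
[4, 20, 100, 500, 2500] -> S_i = 4*5^i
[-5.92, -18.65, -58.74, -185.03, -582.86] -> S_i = -5.92*3.15^i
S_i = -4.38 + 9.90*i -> [-4.38, 5.52, 15.42, 25.32, 35.22]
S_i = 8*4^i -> [8, 32, 128, 512, 2048]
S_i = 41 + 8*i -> [41, 49, 57, 65, 73]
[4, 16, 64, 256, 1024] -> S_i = 4*4^i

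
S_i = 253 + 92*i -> [253, 345, 437, 529, 621]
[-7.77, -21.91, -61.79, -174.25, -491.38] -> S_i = -7.77*2.82^i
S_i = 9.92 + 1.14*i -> [9.92, 11.06, 12.2, 13.34, 14.48]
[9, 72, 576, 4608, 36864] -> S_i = 9*8^i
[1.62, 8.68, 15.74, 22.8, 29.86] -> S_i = 1.62 + 7.06*i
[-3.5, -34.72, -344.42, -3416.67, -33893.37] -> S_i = -3.50*9.92^i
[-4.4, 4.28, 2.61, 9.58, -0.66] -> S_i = Random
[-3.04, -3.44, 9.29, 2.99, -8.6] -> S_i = Random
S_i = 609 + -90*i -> [609, 519, 429, 339, 249]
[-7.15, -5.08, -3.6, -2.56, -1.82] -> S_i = -7.15*0.71^i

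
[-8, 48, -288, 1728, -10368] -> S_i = -8*-6^i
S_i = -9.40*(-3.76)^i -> [-9.4, 35.34, -132.89, 499.68, -1878.79]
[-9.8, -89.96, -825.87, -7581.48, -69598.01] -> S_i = -9.80*9.18^i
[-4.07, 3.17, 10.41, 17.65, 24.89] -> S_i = -4.07 + 7.24*i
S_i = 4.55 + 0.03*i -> [4.55, 4.58, 4.61, 4.64, 4.67]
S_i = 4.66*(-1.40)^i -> [4.66, -6.52, 9.13, -12.79, 17.9]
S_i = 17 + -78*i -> [17, -61, -139, -217, -295]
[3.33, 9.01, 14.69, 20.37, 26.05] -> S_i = 3.33 + 5.68*i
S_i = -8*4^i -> [-8, -32, -128, -512, -2048]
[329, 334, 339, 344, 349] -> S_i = 329 + 5*i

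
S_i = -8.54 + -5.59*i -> [-8.54, -14.13, -19.72, -25.31, -30.9]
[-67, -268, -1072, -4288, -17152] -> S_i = -67*4^i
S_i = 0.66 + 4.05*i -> [0.66, 4.71, 8.76, 12.81, 16.86]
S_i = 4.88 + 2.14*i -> [4.88, 7.02, 9.16, 11.3, 13.44]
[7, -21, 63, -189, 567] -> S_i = 7*-3^i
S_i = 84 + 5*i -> [84, 89, 94, 99, 104]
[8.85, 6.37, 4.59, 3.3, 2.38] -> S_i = 8.85*0.72^i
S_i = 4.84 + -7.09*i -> [4.84, -2.25, -9.34, -16.43, -23.52]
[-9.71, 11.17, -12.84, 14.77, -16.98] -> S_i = -9.71*(-1.15)^i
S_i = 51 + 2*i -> [51, 53, 55, 57, 59]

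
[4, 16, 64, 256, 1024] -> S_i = 4*4^i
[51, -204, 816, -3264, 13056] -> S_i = 51*-4^i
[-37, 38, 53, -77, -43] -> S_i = Random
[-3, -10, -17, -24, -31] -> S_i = -3 + -7*i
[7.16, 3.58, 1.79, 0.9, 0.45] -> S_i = 7.16*0.50^i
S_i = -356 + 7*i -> [-356, -349, -342, -335, -328]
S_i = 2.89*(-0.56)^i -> [2.89, -1.62, 0.91, -0.51, 0.28]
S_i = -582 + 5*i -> [-582, -577, -572, -567, -562]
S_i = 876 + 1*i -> [876, 877, 878, 879, 880]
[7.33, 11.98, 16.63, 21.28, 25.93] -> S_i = 7.33 + 4.65*i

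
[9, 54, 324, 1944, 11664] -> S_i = 9*6^i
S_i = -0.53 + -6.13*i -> [-0.53, -6.66, -12.79, -18.92, -25.05]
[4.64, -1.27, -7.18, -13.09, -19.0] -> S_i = 4.64 + -5.91*i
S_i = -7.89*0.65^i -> [-7.89, -5.13, -3.33, -2.17, -1.41]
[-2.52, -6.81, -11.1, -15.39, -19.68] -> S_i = -2.52 + -4.29*i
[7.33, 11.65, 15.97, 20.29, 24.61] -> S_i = 7.33 + 4.32*i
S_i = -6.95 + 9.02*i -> [-6.95, 2.07, 11.09, 20.11, 29.13]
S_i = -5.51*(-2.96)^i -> [-5.51, 16.31, -48.28, 142.9, -422.98]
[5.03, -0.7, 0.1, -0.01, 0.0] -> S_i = 5.03*(-0.14)^i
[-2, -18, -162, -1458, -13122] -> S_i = -2*9^i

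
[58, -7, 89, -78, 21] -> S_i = Random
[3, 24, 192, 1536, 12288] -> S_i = 3*8^i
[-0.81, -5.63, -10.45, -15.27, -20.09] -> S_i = -0.81 + -4.82*i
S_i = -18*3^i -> [-18, -54, -162, -486, -1458]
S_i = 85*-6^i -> [85, -510, 3060, -18360, 110160]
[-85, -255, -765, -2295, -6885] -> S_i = -85*3^i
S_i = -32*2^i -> [-32, -64, -128, -256, -512]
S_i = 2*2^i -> [2, 4, 8, 16, 32]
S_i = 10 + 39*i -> [10, 49, 88, 127, 166]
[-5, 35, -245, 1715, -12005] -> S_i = -5*-7^i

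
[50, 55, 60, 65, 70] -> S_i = 50 + 5*i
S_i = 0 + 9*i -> [0, 9, 18, 27, 36]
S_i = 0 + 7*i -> [0, 7, 14, 21, 28]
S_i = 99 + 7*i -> [99, 106, 113, 120, 127]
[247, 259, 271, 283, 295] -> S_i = 247 + 12*i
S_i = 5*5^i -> [5, 25, 125, 625, 3125]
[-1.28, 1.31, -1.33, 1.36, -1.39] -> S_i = -1.28*(-1.02)^i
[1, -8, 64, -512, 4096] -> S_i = 1*-8^i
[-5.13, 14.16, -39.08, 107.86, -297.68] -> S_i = -5.13*(-2.76)^i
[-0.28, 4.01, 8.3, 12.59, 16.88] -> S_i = -0.28 + 4.29*i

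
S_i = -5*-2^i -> [-5, 10, -20, 40, -80]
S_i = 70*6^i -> [70, 420, 2520, 15120, 90720]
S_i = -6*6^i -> [-6, -36, -216, -1296, -7776]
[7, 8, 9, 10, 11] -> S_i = 7 + 1*i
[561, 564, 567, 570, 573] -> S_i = 561 + 3*i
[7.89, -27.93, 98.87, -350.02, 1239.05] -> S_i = 7.89*(-3.54)^i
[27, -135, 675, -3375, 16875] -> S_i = 27*-5^i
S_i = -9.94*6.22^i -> [-9.94, -61.83, -384.56, -2391.98, -14878.12]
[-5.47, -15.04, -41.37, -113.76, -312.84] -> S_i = -5.47*2.75^i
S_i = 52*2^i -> [52, 104, 208, 416, 832]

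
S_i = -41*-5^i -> [-41, 205, -1025, 5125, -25625]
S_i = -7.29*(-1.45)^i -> [-7.29, 10.57, -15.33, 22.22, -32.23]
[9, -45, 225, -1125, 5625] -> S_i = 9*-5^i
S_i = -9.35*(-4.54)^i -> [-9.35, 42.45, -192.72, 874.94, -3972.24]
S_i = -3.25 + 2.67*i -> [-3.25, -0.58, 2.09, 4.76, 7.43]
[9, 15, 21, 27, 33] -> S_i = 9 + 6*i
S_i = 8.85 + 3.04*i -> [8.85, 11.89, 14.93, 17.97, 21.01]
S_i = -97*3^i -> [-97, -291, -873, -2619, -7857]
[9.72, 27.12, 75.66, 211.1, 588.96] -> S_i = 9.72*2.79^i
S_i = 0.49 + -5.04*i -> [0.49, -4.55, -9.59, -14.63, -19.67]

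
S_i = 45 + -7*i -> [45, 38, 31, 24, 17]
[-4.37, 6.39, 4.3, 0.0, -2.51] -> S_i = Random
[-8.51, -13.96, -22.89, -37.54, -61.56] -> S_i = -8.51*1.64^i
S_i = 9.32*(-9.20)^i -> [9.32, -85.74, 788.84, -7257.37, 66767.82]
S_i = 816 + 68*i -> [816, 884, 952, 1020, 1088]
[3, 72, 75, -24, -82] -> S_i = Random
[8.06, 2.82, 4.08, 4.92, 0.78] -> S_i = Random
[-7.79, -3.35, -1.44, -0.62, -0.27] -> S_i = -7.79*0.43^i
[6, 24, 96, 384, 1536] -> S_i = 6*4^i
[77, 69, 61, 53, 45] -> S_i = 77 + -8*i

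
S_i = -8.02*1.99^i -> [-8.02, -15.96, -31.76, -63.2, -125.77]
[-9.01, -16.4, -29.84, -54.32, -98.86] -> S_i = -9.01*1.82^i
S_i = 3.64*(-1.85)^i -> [3.64, -6.73, 12.46, -23.05, 42.64]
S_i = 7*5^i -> [7, 35, 175, 875, 4375]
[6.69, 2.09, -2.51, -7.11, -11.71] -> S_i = 6.69 + -4.60*i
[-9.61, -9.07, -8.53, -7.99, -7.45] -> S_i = -9.61 + 0.54*i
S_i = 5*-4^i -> [5, -20, 80, -320, 1280]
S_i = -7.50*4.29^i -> [-7.5, -32.17, -138.03, -592.15, -2540.33]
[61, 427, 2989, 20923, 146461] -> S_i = 61*7^i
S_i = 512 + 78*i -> [512, 590, 668, 746, 824]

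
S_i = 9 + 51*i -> [9, 60, 111, 162, 213]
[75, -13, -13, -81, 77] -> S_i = Random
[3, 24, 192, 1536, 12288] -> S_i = 3*8^i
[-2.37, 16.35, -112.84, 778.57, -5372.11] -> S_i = -2.37*(-6.90)^i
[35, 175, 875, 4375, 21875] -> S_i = 35*5^i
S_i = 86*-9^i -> [86, -774, 6966, -62694, 564246]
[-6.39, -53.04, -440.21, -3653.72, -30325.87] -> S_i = -6.39*8.30^i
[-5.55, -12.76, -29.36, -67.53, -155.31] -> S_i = -5.55*2.30^i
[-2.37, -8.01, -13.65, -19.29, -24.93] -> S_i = -2.37 + -5.64*i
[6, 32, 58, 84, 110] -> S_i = 6 + 26*i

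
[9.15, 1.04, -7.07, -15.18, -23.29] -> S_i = 9.15 + -8.11*i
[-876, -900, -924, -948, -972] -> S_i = -876 + -24*i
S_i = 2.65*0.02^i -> [2.65, 0.05, 0.0, 0.0, 0.0]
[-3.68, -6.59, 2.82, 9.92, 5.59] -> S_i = Random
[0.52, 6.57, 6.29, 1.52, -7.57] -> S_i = Random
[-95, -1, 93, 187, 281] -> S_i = -95 + 94*i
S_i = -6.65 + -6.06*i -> [-6.65, -12.71, -18.77, -24.83, -30.89]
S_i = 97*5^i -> [97, 485, 2425, 12125, 60625]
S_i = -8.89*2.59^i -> [-8.89, -23.03, -59.64, -154.45, -400.04]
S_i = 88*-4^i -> [88, -352, 1408, -5632, 22528]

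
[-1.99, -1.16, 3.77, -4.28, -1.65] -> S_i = Random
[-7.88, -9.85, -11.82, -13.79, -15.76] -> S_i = -7.88 + -1.97*i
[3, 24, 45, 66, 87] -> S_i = 3 + 21*i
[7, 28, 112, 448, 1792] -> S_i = 7*4^i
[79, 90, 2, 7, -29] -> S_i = Random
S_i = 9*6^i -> [9, 54, 324, 1944, 11664]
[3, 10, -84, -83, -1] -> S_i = Random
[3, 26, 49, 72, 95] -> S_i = 3 + 23*i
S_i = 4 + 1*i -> [4, 5, 6, 7, 8]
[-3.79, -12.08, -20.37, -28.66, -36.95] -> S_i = -3.79 + -8.29*i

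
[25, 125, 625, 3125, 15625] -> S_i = 25*5^i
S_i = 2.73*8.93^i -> [2.73, 24.38, 217.7, 1944.09, 17360.75]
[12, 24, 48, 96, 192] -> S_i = 12*2^i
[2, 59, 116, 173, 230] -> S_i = 2 + 57*i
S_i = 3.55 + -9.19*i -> [3.55, -5.64, -14.83, -24.02, -33.21]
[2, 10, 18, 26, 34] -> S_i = 2 + 8*i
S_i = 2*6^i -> [2, 12, 72, 432, 2592]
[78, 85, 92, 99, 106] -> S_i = 78 + 7*i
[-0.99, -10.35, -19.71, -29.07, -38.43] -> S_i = -0.99 + -9.36*i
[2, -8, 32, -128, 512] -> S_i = 2*-4^i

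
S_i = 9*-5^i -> [9, -45, 225, -1125, 5625]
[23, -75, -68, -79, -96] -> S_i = Random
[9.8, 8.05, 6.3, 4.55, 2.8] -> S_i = 9.80 + -1.75*i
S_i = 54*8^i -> [54, 432, 3456, 27648, 221184]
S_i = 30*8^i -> [30, 240, 1920, 15360, 122880]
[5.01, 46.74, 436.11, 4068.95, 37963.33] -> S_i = 5.01*9.33^i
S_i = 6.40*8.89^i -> [6.4, 56.9, 505.81, 4496.61, 39974.87]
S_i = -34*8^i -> [-34, -272, -2176, -17408, -139264]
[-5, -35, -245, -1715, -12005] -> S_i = -5*7^i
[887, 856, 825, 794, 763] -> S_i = 887 + -31*i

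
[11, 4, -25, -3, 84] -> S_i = Random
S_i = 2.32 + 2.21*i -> [2.32, 4.53, 6.74, 8.95, 11.16]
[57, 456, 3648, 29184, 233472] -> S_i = 57*8^i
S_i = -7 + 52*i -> [-7, 45, 97, 149, 201]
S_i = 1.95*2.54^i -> [1.95, 4.95, 12.58, 31.95, 81.17]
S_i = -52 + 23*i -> [-52, -29, -6, 17, 40]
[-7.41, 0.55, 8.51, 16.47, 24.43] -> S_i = -7.41 + 7.96*i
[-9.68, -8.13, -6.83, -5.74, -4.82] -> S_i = -9.68*0.84^i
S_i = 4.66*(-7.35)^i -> [4.66, -34.25, 251.74, -1850.32, 13599.89]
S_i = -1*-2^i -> [-1, 2, -4, 8, -16]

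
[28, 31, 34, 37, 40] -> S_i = 28 + 3*i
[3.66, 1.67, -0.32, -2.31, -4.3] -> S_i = 3.66 + -1.99*i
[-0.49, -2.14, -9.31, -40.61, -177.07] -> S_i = -0.49*4.36^i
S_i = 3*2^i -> [3, 6, 12, 24, 48]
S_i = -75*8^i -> [-75, -600, -4800, -38400, -307200]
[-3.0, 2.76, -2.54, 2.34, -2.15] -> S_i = -3.00*(-0.92)^i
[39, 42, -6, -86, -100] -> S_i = Random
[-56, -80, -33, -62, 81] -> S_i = Random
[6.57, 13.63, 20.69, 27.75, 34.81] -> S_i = 6.57 + 7.06*i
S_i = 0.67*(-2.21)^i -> [0.67, -1.48, 3.27, -7.23, 15.98]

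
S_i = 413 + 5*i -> [413, 418, 423, 428, 433]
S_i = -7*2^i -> [-7, -14, -28, -56, -112]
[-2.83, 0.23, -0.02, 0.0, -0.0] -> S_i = -2.83*(-0.08)^i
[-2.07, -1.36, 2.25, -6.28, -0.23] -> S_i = Random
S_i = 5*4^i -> [5, 20, 80, 320, 1280]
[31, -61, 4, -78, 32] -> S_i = Random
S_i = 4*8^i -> [4, 32, 256, 2048, 16384]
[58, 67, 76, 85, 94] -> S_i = 58 + 9*i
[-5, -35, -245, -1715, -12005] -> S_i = -5*7^i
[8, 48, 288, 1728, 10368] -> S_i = 8*6^i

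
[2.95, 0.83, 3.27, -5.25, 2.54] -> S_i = Random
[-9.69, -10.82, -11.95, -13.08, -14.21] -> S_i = -9.69 + -1.13*i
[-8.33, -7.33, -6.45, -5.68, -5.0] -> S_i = -8.33*0.88^i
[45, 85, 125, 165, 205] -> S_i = 45 + 40*i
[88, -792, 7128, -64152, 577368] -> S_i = 88*-9^i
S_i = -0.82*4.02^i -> [-0.82, -3.3, -13.25, -53.27, -214.15]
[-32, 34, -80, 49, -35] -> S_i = Random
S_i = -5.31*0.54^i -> [-5.31, -2.87, -1.55, -0.84, -0.45]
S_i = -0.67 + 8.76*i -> [-0.67, 8.09, 16.85, 25.61, 34.37]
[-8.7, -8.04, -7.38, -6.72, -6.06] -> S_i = -8.70 + 0.66*i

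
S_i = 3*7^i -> [3, 21, 147, 1029, 7203]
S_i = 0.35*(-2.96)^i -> [0.35, -1.04, 3.07, -9.08, 26.87]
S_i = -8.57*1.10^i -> [-8.57, -9.43, -10.37, -11.41, -12.55]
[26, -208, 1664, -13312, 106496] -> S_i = 26*-8^i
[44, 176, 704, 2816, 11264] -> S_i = 44*4^i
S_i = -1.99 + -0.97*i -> [-1.99, -2.96, -3.93, -4.9, -5.87]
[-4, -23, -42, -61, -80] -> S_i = -4 + -19*i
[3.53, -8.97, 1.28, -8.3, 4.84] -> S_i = Random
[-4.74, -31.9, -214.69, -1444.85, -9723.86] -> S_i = -4.74*6.73^i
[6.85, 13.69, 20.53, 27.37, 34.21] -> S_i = 6.85 + 6.84*i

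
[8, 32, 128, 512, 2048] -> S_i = 8*4^i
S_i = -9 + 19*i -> [-9, 10, 29, 48, 67]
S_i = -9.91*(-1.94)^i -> [-9.91, 19.23, -37.3, 72.36, -140.37]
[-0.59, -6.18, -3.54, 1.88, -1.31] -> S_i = Random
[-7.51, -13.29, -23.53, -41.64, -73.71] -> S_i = -7.51*1.77^i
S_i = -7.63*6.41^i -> [-7.63, -48.91, -313.5, -2009.55, -12881.21]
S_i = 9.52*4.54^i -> [9.52, 43.22, 196.22, 890.85, 4044.46]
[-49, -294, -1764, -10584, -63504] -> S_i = -49*6^i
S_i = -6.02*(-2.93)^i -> [-6.02, 17.64, -51.68, 151.43, -443.68]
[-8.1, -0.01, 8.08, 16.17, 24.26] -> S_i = -8.10 + 8.09*i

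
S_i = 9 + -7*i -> [9, 2, -5, -12, -19]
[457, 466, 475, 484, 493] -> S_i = 457 + 9*i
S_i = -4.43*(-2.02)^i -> [-4.43, 8.95, -18.08, 36.51, -73.76]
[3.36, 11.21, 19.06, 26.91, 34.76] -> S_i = 3.36 + 7.85*i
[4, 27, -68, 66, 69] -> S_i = Random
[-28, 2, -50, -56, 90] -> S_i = Random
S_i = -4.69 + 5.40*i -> [-4.69, 0.71, 6.11, 11.51, 16.91]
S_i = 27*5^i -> [27, 135, 675, 3375, 16875]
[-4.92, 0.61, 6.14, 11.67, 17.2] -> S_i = -4.92 + 5.53*i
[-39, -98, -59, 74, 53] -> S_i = Random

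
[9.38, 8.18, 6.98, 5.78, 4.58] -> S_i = 9.38 + -1.20*i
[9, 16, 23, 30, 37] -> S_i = 9 + 7*i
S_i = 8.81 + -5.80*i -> [8.81, 3.01, -2.79, -8.59, -14.39]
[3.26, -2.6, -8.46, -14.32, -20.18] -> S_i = 3.26 + -5.86*i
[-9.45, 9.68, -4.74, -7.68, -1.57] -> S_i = Random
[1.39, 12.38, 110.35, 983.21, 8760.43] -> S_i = 1.39*8.91^i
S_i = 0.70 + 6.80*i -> [0.7, 7.5, 14.3, 21.1, 27.9]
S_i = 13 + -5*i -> [13, 8, 3, -2, -7]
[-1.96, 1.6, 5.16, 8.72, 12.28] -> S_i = -1.96 + 3.56*i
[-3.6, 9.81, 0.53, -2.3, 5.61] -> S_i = Random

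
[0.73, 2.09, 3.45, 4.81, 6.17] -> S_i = 0.73 + 1.36*i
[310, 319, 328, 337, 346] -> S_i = 310 + 9*i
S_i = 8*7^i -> [8, 56, 392, 2744, 19208]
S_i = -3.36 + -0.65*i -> [-3.36, -4.01, -4.66, -5.31, -5.96]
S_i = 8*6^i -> [8, 48, 288, 1728, 10368]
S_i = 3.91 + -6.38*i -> [3.91, -2.47, -8.85, -15.23, -21.61]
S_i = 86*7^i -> [86, 602, 4214, 29498, 206486]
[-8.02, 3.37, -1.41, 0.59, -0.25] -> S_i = -8.02*(-0.42)^i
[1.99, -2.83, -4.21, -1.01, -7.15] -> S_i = Random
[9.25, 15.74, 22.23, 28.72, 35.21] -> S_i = 9.25 + 6.49*i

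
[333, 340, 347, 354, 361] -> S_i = 333 + 7*i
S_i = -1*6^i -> [-1, -6, -36, -216, -1296]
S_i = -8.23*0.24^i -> [-8.23, -1.98, -0.47, -0.11, -0.03]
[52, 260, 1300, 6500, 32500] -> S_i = 52*5^i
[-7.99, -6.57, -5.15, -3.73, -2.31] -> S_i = -7.99 + 1.42*i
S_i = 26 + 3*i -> [26, 29, 32, 35, 38]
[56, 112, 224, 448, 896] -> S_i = 56*2^i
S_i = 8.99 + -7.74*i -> [8.99, 1.25, -6.49, -14.23, -21.97]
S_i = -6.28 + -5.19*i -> [-6.28, -11.47, -16.66, -21.85, -27.04]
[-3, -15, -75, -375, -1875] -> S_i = -3*5^i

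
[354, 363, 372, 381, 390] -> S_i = 354 + 9*i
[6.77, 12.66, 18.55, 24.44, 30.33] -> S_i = 6.77 + 5.89*i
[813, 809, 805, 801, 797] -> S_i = 813 + -4*i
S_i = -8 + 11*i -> [-8, 3, 14, 25, 36]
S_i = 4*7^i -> [4, 28, 196, 1372, 9604]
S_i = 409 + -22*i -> [409, 387, 365, 343, 321]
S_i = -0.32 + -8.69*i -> [-0.32, -9.01, -17.7, -26.39, -35.08]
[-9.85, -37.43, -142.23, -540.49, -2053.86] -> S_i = -9.85*3.80^i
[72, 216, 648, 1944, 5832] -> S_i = 72*3^i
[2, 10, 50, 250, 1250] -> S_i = 2*5^i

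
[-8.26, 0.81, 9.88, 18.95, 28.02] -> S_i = -8.26 + 9.07*i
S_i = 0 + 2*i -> [0, 2, 4, 6, 8]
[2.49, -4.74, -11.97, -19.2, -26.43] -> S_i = 2.49 + -7.23*i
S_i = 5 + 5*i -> [5, 10, 15, 20, 25]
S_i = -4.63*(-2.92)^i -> [-4.63, 13.52, -39.48, 115.27, -336.6]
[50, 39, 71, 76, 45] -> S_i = Random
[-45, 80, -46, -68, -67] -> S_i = Random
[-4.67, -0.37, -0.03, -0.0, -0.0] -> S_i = -4.67*0.08^i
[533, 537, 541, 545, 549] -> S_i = 533 + 4*i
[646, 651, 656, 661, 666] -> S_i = 646 + 5*i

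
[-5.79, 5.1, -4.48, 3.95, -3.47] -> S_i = -5.79*(-0.88)^i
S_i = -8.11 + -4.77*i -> [-8.11, -12.88, -17.65, -22.42, -27.19]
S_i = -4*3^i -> [-4, -12, -36, -108, -324]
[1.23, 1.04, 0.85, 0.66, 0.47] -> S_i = 1.23 + -0.19*i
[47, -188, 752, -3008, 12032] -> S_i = 47*-4^i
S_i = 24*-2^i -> [24, -48, 96, -192, 384]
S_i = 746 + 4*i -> [746, 750, 754, 758, 762]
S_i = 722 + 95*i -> [722, 817, 912, 1007, 1102]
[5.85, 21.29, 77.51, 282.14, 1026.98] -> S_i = 5.85*3.64^i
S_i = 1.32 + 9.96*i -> [1.32, 11.28, 21.24, 31.2, 41.16]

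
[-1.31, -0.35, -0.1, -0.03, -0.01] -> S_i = -1.31*0.27^i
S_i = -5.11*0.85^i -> [-5.11, -4.34, -3.69, -3.14, -2.67]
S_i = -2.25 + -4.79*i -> [-2.25, -7.04, -11.83, -16.62, -21.41]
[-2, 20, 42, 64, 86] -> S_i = -2 + 22*i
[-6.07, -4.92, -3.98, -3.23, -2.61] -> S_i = -6.07*0.81^i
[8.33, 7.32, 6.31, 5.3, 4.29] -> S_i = 8.33 + -1.01*i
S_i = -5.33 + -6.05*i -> [-5.33, -11.38, -17.43, -23.48, -29.53]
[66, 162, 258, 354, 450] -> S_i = 66 + 96*i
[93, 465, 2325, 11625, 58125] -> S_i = 93*5^i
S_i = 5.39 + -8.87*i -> [5.39, -3.48, -12.35, -21.22, -30.09]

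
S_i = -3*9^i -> [-3, -27, -243, -2187, -19683]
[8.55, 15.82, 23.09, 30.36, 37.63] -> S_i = 8.55 + 7.27*i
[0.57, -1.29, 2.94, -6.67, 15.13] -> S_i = 0.57*(-2.27)^i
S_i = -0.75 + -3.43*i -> [-0.75, -4.18, -7.61, -11.04, -14.47]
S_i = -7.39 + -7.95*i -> [-7.39, -15.34, -23.29, -31.24, -39.19]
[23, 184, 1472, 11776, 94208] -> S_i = 23*8^i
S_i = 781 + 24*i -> [781, 805, 829, 853, 877]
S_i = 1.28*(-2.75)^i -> [1.28, -3.52, 9.68, -26.62, 73.2]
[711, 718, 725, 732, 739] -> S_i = 711 + 7*i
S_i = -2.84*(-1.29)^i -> [-2.84, 3.66, -4.73, 6.1, -7.86]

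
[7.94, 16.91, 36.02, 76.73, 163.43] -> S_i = 7.94*2.13^i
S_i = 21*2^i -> [21, 42, 84, 168, 336]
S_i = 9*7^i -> [9, 63, 441, 3087, 21609]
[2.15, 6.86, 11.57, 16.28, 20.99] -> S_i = 2.15 + 4.71*i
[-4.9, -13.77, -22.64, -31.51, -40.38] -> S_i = -4.90 + -8.87*i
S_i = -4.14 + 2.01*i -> [-4.14, -2.13, -0.12, 1.89, 3.9]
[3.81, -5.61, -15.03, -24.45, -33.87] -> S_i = 3.81 + -9.42*i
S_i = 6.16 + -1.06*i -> [6.16, 5.1, 4.04, 2.98, 1.92]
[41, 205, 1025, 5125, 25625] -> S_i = 41*5^i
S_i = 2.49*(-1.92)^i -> [2.49, -4.78, 9.18, -17.62, 33.84]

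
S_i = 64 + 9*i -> [64, 73, 82, 91, 100]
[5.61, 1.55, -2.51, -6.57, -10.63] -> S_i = 5.61 + -4.06*i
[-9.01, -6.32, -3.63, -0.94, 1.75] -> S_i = -9.01 + 2.69*i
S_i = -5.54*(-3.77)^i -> [-5.54, 20.89, -78.74, 296.85, -1119.12]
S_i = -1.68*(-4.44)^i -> [-1.68, 7.46, -33.12, 147.05, -652.89]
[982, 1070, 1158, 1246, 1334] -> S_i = 982 + 88*i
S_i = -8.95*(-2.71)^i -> [-8.95, 24.25, -65.73, 178.13, -482.73]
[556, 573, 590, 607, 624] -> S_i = 556 + 17*i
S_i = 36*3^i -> [36, 108, 324, 972, 2916]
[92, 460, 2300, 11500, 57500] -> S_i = 92*5^i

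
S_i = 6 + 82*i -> [6, 88, 170, 252, 334]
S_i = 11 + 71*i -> [11, 82, 153, 224, 295]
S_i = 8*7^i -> [8, 56, 392, 2744, 19208]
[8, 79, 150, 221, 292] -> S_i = 8 + 71*i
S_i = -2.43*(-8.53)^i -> [-2.43, 20.73, -176.81, 1508.18, -12864.78]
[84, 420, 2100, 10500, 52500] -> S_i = 84*5^i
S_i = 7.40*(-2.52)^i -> [7.4, -18.65, 46.99, -118.42, 298.42]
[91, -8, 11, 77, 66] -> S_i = Random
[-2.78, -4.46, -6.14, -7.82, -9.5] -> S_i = -2.78 + -1.68*i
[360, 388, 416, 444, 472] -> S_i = 360 + 28*i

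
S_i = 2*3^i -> [2, 6, 18, 54, 162]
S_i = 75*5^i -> [75, 375, 1875, 9375, 46875]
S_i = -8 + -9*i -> [-8, -17, -26, -35, -44]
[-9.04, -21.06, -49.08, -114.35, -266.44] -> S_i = -9.04*2.33^i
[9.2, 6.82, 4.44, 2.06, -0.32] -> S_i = 9.20 + -2.38*i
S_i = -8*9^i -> [-8, -72, -648, -5832, -52488]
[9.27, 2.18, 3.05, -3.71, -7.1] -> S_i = Random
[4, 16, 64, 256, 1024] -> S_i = 4*4^i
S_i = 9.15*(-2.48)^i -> [9.15, -22.69, 56.28, -139.56, 346.12]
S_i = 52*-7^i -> [52, -364, 2548, -17836, 124852]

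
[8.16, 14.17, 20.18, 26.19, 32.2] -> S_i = 8.16 + 6.01*i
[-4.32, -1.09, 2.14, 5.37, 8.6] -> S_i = -4.32 + 3.23*i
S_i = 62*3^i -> [62, 186, 558, 1674, 5022]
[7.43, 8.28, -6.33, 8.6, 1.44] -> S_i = Random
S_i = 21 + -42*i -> [21, -21, -63, -105, -147]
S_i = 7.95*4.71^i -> [7.95, 37.44, 176.36, 830.67, 3912.47]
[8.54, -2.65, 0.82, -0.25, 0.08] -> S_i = 8.54*(-0.31)^i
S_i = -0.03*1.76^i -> [-0.03, -0.05, -0.09, -0.16, -0.29]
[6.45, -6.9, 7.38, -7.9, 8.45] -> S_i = 6.45*(-1.07)^i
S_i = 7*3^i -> [7, 21, 63, 189, 567]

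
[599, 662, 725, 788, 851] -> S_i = 599 + 63*i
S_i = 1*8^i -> [1, 8, 64, 512, 4096]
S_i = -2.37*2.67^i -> [-2.37, -6.33, -16.9, -45.11, -120.45]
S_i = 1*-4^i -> [1, -4, 16, -64, 256]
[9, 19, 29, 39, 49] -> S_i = 9 + 10*i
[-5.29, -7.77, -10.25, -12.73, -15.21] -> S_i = -5.29 + -2.48*i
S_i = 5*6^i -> [5, 30, 180, 1080, 6480]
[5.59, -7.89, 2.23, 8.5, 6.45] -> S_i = Random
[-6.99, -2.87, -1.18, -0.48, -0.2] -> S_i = -6.99*0.41^i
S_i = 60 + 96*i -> [60, 156, 252, 348, 444]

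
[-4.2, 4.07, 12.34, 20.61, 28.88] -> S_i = -4.20 + 8.27*i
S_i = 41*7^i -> [41, 287, 2009, 14063, 98441]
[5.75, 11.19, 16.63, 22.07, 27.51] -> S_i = 5.75 + 5.44*i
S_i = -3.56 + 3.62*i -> [-3.56, 0.06, 3.68, 7.3, 10.92]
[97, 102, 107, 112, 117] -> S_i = 97 + 5*i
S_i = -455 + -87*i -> [-455, -542, -629, -716, -803]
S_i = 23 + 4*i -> [23, 27, 31, 35, 39]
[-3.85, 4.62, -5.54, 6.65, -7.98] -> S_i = -3.85*(-1.20)^i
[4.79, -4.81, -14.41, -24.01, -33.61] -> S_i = 4.79 + -9.60*i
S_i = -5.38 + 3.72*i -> [-5.38, -1.66, 2.06, 5.78, 9.5]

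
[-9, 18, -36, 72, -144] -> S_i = -9*-2^i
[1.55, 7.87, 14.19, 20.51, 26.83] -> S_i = 1.55 + 6.32*i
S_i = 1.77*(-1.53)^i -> [1.77, -2.71, 4.14, -6.34, 9.7]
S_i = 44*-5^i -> [44, -220, 1100, -5500, 27500]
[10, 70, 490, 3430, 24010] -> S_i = 10*7^i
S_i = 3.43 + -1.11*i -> [3.43, 2.32, 1.21, 0.1, -1.01]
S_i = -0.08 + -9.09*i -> [-0.08, -9.17, -18.26, -27.35, -36.44]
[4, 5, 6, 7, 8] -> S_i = 4 + 1*i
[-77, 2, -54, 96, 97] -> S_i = Random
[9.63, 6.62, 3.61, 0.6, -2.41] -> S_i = 9.63 + -3.01*i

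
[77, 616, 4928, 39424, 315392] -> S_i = 77*8^i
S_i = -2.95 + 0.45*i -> [-2.95, -2.5, -2.05, -1.6, -1.15]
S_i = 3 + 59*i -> [3, 62, 121, 180, 239]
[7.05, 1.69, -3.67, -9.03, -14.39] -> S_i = 7.05 + -5.36*i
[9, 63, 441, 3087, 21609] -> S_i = 9*7^i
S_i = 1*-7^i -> [1, -7, 49, -343, 2401]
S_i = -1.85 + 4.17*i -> [-1.85, 2.32, 6.49, 10.66, 14.83]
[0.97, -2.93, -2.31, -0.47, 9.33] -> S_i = Random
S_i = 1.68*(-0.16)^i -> [1.68, -0.27, 0.04, -0.01, 0.0]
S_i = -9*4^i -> [-9, -36, -144, -576, -2304]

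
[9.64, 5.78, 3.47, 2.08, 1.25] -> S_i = 9.64*0.60^i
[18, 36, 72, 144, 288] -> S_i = 18*2^i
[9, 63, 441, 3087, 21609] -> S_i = 9*7^i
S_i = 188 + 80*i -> [188, 268, 348, 428, 508]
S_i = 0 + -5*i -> [0, -5, -10, -15, -20]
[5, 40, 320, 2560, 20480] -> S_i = 5*8^i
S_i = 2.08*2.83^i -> [2.08, 5.89, 16.66, 47.14, 133.42]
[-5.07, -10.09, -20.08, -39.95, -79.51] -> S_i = -5.07*1.99^i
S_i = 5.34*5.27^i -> [5.34, 28.14, 148.31, 781.58, 4118.92]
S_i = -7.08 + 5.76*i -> [-7.08, -1.32, 4.44, 10.2, 15.96]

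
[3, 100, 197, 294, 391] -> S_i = 3 + 97*i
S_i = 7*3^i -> [7, 21, 63, 189, 567]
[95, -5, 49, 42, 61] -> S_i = Random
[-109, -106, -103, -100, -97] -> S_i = -109 + 3*i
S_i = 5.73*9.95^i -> [5.73, 57.01, 567.28, 5644.48, 56162.57]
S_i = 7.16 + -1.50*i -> [7.16, 5.66, 4.16, 2.66, 1.16]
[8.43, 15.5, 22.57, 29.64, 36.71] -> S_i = 8.43 + 7.07*i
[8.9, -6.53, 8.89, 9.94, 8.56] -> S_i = Random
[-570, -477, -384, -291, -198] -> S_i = -570 + 93*i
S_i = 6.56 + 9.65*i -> [6.56, 16.21, 25.86, 35.51, 45.16]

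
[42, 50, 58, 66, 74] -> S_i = 42 + 8*i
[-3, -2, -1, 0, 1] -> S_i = -3 + 1*i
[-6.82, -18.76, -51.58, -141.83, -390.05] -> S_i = -6.82*2.75^i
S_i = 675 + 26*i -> [675, 701, 727, 753, 779]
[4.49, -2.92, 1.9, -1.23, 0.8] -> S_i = 4.49*(-0.65)^i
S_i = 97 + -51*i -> [97, 46, -5, -56, -107]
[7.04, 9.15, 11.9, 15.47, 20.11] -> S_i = 7.04*1.30^i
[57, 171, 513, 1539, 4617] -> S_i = 57*3^i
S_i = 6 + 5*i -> [6, 11, 16, 21, 26]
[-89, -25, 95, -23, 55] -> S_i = Random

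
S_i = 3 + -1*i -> [3, 2, 1, 0, -1]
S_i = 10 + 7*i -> [10, 17, 24, 31, 38]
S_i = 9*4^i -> [9, 36, 144, 576, 2304]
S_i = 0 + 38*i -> [0, 38, 76, 114, 152]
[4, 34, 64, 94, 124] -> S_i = 4 + 30*i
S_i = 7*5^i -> [7, 35, 175, 875, 4375]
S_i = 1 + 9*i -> [1, 10, 19, 28, 37]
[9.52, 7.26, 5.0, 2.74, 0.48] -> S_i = 9.52 + -2.26*i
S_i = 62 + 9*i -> [62, 71, 80, 89, 98]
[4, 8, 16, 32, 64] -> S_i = 4*2^i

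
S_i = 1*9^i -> [1, 9, 81, 729, 6561]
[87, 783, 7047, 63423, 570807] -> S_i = 87*9^i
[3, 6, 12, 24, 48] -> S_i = 3*2^i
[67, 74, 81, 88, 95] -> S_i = 67 + 7*i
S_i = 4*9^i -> [4, 36, 324, 2916, 26244]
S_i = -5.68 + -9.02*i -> [-5.68, -14.7, -23.72, -32.74, -41.76]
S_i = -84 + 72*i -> [-84, -12, 60, 132, 204]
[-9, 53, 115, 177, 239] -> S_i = -9 + 62*i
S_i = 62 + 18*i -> [62, 80, 98, 116, 134]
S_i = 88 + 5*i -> [88, 93, 98, 103, 108]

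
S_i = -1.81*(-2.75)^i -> [-1.81, 4.98, -13.69, 37.64, -103.52]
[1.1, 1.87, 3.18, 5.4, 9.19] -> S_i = 1.10*1.70^i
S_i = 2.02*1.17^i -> [2.02, 2.36, 2.77, 3.24, 3.79]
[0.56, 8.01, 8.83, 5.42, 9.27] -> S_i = Random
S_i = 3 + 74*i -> [3, 77, 151, 225, 299]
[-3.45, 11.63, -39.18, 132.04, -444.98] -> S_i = -3.45*(-3.37)^i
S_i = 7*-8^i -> [7, -56, 448, -3584, 28672]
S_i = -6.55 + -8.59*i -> [-6.55, -15.14, -23.73, -32.32, -40.91]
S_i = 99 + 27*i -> [99, 126, 153, 180, 207]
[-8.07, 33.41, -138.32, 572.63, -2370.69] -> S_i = -8.07*(-4.14)^i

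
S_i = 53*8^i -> [53, 424, 3392, 27136, 217088]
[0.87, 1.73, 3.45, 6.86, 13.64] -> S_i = 0.87*1.99^i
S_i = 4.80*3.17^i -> [4.8, 15.22, 48.23, 152.9, 484.71]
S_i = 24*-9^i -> [24, -216, 1944, -17496, 157464]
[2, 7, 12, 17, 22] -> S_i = 2 + 5*i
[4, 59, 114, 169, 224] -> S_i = 4 + 55*i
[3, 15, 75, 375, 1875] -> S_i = 3*5^i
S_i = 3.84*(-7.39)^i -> [3.84, -28.38, 209.71, -1549.76, 11452.73]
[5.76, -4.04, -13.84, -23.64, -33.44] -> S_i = 5.76 + -9.80*i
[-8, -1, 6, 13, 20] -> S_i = -8 + 7*i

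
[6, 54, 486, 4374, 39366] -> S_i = 6*9^i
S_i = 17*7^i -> [17, 119, 833, 5831, 40817]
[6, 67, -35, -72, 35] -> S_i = Random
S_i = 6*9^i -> [6, 54, 486, 4374, 39366]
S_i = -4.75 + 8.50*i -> [-4.75, 3.75, 12.25, 20.75, 29.25]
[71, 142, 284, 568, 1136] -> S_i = 71*2^i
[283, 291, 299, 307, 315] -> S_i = 283 + 8*i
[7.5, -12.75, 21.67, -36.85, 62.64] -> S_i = 7.50*(-1.70)^i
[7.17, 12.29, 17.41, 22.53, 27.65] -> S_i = 7.17 + 5.12*i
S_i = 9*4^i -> [9, 36, 144, 576, 2304]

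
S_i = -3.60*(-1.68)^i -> [-3.6, 6.05, -10.16, 17.07, -28.68]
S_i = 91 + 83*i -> [91, 174, 257, 340, 423]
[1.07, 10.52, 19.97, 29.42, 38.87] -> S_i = 1.07 + 9.45*i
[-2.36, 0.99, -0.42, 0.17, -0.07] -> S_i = -2.36*(-0.42)^i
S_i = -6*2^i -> [-6, -12, -24, -48, -96]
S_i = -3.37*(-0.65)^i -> [-3.37, 2.19, -1.42, 0.93, -0.6]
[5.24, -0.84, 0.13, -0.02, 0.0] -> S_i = 5.24*(-0.16)^i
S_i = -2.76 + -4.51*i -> [-2.76, -7.27, -11.78, -16.29, -20.8]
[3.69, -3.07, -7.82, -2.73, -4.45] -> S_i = Random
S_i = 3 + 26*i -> [3, 29, 55, 81, 107]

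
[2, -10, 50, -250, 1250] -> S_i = 2*-5^i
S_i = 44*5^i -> [44, 220, 1100, 5500, 27500]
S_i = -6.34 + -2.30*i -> [-6.34, -8.64, -10.94, -13.24, -15.54]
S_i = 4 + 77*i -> [4, 81, 158, 235, 312]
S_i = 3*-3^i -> [3, -9, 27, -81, 243]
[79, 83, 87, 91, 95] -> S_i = 79 + 4*i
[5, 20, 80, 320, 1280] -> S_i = 5*4^i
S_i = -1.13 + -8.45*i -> [-1.13, -9.58, -18.03, -26.48, -34.93]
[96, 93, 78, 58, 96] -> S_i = Random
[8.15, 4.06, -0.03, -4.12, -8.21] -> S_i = 8.15 + -4.09*i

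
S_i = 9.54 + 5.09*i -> [9.54, 14.63, 19.72, 24.81, 29.9]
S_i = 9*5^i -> [9, 45, 225, 1125, 5625]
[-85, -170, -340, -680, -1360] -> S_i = -85*2^i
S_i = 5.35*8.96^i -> [5.35, 47.94, 429.51, 3848.38, 34481.47]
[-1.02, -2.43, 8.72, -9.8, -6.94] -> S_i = Random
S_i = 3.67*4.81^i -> [3.67, 17.65, 84.91, 408.41, 1964.47]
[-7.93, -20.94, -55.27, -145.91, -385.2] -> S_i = -7.93*2.64^i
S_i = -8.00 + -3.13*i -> [-8.0, -11.13, -14.26, -17.39, -20.52]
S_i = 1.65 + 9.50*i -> [1.65, 11.15, 20.65, 30.15, 39.65]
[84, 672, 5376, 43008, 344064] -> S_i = 84*8^i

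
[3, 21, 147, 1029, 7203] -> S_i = 3*7^i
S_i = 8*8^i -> [8, 64, 512, 4096, 32768]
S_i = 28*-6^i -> [28, -168, 1008, -6048, 36288]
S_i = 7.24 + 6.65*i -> [7.24, 13.89, 20.54, 27.19, 33.84]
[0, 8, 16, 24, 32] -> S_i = 0 + 8*i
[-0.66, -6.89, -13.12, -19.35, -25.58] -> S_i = -0.66 + -6.23*i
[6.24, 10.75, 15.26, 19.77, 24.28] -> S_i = 6.24 + 4.51*i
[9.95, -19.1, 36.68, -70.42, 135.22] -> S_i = 9.95*(-1.92)^i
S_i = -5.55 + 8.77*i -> [-5.55, 3.22, 11.99, 20.76, 29.53]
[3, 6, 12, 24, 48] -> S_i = 3*2^i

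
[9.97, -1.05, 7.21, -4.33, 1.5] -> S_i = Random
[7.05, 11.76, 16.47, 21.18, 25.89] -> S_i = 7.05 + 4.71*i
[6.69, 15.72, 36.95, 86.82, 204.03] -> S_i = 6.69*2.35^i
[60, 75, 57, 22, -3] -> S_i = Random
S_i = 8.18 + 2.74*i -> [8.18, 10.92, 13.66, 16.4, 19.14]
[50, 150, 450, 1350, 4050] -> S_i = 50*3^i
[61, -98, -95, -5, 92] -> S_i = Random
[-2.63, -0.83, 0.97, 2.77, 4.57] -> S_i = -2.63 + 1.80*i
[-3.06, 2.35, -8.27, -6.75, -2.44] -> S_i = Random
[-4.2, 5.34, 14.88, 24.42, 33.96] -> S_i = -4.20 + 9.54*i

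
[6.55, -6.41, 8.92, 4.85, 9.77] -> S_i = Random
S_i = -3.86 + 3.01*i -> [-3.86, -0.85, 2.16, 5.17, 8.18]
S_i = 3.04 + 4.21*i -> [3.04, 7.25, 11.46, 15.67, 19.88]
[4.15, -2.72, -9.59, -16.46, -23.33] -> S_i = 4.15 + -6.87*i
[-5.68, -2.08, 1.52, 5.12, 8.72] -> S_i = -5.68 + 3.60*i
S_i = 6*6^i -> [6, 36, 216, 1296, 7776]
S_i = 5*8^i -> [5, 40, 320, 2560, 20480]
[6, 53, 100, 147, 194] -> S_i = 6 + 47*i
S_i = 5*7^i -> [5, 35, 245, 1715, 12005]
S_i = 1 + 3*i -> [1, 4, 7, 10, 13]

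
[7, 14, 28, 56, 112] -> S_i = 7*2^i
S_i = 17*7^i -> [17, 119, 833, 5831, 40817]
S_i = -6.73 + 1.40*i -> [-6.73, -5.33, -3.93, -2.53, -1.13]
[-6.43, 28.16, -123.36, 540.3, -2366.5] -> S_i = -6.43*(-4.38)^i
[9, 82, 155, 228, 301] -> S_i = 9 + 73*i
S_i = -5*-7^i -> [-5, 35, -245, 1715, -12005]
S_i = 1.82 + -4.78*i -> [1.82, -2.96, -7.74, -12.52, -17.3]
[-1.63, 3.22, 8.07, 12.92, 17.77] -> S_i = -1.63 + 4.85*i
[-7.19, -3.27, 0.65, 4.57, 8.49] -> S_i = -7.19 + 3.92*i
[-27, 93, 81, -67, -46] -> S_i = Random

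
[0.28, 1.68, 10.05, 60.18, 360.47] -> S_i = 0.28*5.99^i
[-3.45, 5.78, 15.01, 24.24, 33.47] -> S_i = -3.45 + 9.23*i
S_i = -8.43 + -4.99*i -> [-8.43, -13.42, -18.41, -23.4, -28.39]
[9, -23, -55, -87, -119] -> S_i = 9 + -32*i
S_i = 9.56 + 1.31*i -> [9.56, 10.87, 12.18, 13.49, 14.8]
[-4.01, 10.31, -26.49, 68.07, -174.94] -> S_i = -4.01*(-2.57)^i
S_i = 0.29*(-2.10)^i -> [0.29, -0.61, 1.28, -2.69, 5.64]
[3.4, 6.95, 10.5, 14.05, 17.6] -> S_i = 3.40 + 3.55*i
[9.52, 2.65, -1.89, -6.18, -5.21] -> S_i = Random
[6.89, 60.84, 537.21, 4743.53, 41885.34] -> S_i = 6.89*8.83^i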